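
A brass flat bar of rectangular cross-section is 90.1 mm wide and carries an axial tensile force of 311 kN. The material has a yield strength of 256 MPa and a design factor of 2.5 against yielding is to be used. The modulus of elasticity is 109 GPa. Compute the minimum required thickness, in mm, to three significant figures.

t = 33.7 mm

σ_allow = 256/2.5 = 102.4 MPa.
Required area A = F/σ_allow = 311000/102.4 = 3037 mm².
t = A/w = 3037/90.1 = 33.71 mm.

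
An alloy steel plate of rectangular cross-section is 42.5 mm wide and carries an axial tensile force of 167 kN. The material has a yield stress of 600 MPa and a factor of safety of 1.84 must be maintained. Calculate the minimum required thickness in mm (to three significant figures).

t = 12.1 mm

σ_allow = 600/1.84 = 326.1 MPa.
Required area A = F/σ_allow = 167000/326.1 = 512.1 mm².
t = A/w = 512.1/42.5 = 12.05 mm.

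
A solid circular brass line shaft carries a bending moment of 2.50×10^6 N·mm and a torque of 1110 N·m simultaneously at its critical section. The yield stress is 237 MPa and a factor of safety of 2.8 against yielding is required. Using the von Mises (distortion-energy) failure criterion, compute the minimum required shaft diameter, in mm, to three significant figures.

σ_allow = σ_y/n = 237/2.8 = 84.64 MPa.
For a solid shaft σ_b = 32M/(πd³) and τ = 16T/(πd³), so the von Mises stress is σ' = (16/πd³)·√(4M²+3T²).
√(4M²+3T²) = √(4×(2.500×10^6)² + 3×(1.110×10^6)²) = 5.357×10^6 N·mm.
d³ = 16×5.357×10^6/(π×84.64) = 322300 mm³.
d = 68.56 mm.

d = 68.6 mm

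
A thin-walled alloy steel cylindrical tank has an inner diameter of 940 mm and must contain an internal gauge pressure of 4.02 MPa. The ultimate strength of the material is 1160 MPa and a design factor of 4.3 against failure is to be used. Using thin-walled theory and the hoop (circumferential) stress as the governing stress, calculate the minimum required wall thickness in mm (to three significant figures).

t = 7.00 mm

σ_allow = 1160/4.3 = 269.8 MPa.
Hoop stress σ_h = pD/(2t), so t = pD/(2σ_allow) = 4.02×940/(2×269.8) = 7.004 mm.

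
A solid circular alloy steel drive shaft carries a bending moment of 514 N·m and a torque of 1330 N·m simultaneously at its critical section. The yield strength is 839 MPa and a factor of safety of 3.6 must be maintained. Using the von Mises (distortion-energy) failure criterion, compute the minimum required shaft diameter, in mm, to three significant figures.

σ_allow = σ_y/n = 839/3.6 = 233.1 MPa.
For a solid shaft σ_b = 32M/(πd³) and τ = 16T/(πd³), so the von Mises stress is σ' = (16/πd³)·√(4M²+3T²).
√(4M²+3T²) = √(4×(514000)² + 3×(1.330×10^6)²) = 2.523×10^6 N·mm.
d³ = 16×2.523×10^6/(π×233.1) = 55130 mm³.
d = 38.06 mm.

d = 38.1 mm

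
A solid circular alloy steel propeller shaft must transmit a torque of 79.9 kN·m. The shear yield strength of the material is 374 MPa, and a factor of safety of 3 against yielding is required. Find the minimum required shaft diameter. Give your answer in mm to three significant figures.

d = 148 mm

Allowable shear stress τ_allow = 374/3 = 124.7 MPa.
For a solid shaft τ = 16T/(πd³), so d³ = 16T/(π τ_allow) = 16×7.9900×10^7/(π×124.7) = 3.264×10^6 mm³.
d = (3.264×10^6)^(1/3) = 148.3 mm.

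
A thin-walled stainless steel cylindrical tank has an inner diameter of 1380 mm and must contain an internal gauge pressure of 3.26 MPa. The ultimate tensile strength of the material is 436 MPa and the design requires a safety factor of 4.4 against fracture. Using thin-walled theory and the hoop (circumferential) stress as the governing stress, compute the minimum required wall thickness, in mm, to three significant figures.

σ_allow = 436/4.4 = 99.09 MPa.
Hoop stress σ_h = pD/(2t), so t = pD/(2σ_allow) = 3.26×1380/(2×99.09) = 22.70 mm.

t = 22.7 mm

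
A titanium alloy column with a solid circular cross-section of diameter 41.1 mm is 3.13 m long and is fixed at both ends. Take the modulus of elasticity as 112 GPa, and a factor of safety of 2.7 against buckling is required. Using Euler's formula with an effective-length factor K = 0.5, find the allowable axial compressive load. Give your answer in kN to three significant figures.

I = πd⁴/64 = π×41.1⁴/64 = 140100 mm⁴.
Effective length L_e = KL = 0.5×3.13 m = 1565 mm.
Euler critical load P_cr = π²EI/L_e² = π²×112000×140100/1565² = 63220 N.
P_allow = P_cr/n = 63220/2.7 = 23410 N.

P_allow = 23.4 kN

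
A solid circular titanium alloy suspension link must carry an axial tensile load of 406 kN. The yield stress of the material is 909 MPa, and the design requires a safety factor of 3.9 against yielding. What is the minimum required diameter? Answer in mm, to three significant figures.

d = 47.1 mm

Allowable stress σ_allow = 909/3.9 = 233.1 MPa.
Required area A = F/σ_allow = 406000/233.1 = 1742 mm².
A = πd²/4 → d = √(4A/π) = 47.09 mm.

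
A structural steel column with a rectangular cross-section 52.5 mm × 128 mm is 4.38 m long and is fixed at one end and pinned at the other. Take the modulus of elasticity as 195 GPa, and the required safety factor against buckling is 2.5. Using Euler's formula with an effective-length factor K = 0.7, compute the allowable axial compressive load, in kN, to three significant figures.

Buckling occurs about the weak axis: I_min = h·b³/12 = 128×52.5³/12 = 1.544×10^6 mm⁴ (b = 52.5 mm is the smaller dimension).
Effective length L_e = KL = 0.7×4.38 m = 3066 mm.
Euler critical load P_cr = π²EI/L_e² = π²×195000×1.544×10^6/3066² = 316000 N.
P_allow = P_cr/n = 316000/2.5 = 126400 N.

P_allow = 126 kN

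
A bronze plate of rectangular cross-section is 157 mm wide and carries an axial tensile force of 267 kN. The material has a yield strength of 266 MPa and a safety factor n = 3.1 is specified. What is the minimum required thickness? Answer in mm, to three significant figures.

t = 19.8 mm

σ_allow = 266/3.1 = 85.81 MPa.
Required area A = F/σ_allow = 267000/85.81 = 3112 mm².
t = A/w = 3112/157 = 19.82 mm.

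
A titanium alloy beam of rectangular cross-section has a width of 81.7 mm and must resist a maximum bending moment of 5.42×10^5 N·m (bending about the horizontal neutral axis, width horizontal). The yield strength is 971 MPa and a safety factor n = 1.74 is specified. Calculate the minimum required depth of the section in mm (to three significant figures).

h = 267 mm

σ_allow = 971/1.74 = 558.0 MPa.
For a rectangular section σ = 6M/(bh²), so h² = 6M/(b σ_allow) = 6×5.4200×10^8/(81.7×558.0) = 71330 mm².
h = 267.1 mm.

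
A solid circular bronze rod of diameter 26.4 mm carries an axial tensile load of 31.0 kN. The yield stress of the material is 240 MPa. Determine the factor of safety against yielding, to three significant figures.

n = 4.24

A = πd²/4 = 547.4 mm².
σ = F/A = 31000/547.4 = 56.63 MPa.
n = 240/56.63 = 4.238.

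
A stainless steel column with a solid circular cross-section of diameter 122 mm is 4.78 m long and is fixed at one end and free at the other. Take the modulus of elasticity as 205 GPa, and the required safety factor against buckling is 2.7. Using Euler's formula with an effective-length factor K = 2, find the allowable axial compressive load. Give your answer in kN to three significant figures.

P_allow = 89.2 kN

I = πd⁴/64 = π×122⁴/64 = 1.087×10^7 mm⁴.
Effective length L_e = KL = 2×4.78 m = 9560 mm.
Euler critical load P_cr = π²EI/L_e² = π²×205000×1.087×10^7/9560² = 240700 N.
P_allow = P_cr/n = 240700/2.7 = 89160 N.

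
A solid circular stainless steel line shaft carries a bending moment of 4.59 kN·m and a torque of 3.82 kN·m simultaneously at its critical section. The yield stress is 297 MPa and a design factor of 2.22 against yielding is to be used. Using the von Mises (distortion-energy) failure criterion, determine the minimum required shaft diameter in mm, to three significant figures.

σ_allow = σ_y/n = 297/2.22 = 133.8 MPa.
For a solid shaft σ_b = 32M/(πd³) and τ = 16T/(πd³), so the von Mises stress is σ' = (16/πd³)·√(4M²+3T²).
√(4M²+3T²) = √(4×(4.590×10^6)² + 3×(3.820×10^6)²) = 1.132×10^7 N·mm.
d³ = 16×1.132×10^7/(π×133.8) = 430800 mm³.
d = 75.52 mm.

d = 75.5 mm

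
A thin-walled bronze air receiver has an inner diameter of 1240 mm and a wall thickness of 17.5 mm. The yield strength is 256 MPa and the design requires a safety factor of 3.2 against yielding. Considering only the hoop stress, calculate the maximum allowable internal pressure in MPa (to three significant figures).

p_allow = 2.26 MPa

σ_allow = 256/3.2 = 80.00 MPa.
σ_h = pD/(2t) → p_allow = 2σ_allow t/D = 2×80.00×17.5/1240 = 2.258 MPa.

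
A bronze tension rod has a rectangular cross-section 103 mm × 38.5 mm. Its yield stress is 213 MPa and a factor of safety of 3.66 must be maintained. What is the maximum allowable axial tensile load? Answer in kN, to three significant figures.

σ_allow = 213/3.66 = 58.20 MPa.
A = 103×38.5 = 3966 mm².
F_allow = σ_allow × A = 58.20×3966 = 230800 N.

F_allow = 231 kN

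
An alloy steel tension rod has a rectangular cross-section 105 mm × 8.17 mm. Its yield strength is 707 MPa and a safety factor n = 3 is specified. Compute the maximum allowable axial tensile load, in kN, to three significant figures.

σ_allow = 707/3 = 235.7 MPa.
A = 105×8.17 = 857.9 mm².
F_allow = σ_allow × A = 235.7×857.9 = 202200 N.

F_allow = 202 kN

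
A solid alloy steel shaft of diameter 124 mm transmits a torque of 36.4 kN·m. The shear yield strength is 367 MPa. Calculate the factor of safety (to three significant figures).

n = 3.77

τ = 16T/(πd³) = 16×3.6400×10^7/(π×124³) = 97.23 MPa.
n = τ_limit/τ = 367/97.23 = 3.775.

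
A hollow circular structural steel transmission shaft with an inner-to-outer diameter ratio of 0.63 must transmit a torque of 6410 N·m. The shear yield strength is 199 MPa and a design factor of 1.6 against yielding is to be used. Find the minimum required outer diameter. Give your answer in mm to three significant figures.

d_o = 67.8 mm

τ_allow = 199/1.6 = 124.4 MPa.
For a hollow shaft τ = 16T/[πd_o³(1−k⁴)] with k = 0.63, so 1−k⁴ = 0.8425.
d_o³ = 16T/[π τ_allow (1−k⁴)] = 16×6410000/(π×124.4×0.8425) = 311600 mm³.
d_o = 67.79 mm.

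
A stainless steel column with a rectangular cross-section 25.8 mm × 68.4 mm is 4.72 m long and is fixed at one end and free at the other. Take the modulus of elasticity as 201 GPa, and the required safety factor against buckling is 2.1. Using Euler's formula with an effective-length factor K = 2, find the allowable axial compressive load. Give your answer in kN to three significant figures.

P_allow = 1.04 kN

Buckling occurs about the weak axis: I_min = h·b³/12 = 68.4×25.8³/12 = 97890 mm⁴ (b = 25.8 mm is the smaller dimension).
Effective length L_e = KL = 2×4.72 m = 9440 mm.
Euler critical load P_cr = π²EI/L_e² = π²×201000×97890/9440² = 2179 N.
P_allow = P_cr/n = 2179/2.1 = 1038 N.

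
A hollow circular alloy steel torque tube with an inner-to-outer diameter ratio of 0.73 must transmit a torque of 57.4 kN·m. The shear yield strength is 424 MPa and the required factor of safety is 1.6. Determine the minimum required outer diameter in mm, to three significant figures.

d_o = 115 mm

τ_allow = 424/1.6 = 265.0 MPa.
For a hollow shaft τ = 16T/[πd_o³(1−k⁴)] with k = 0.73, so 1−k⁴ = 0.7160.
d_o³ = 16T/[π τ_allow (1−k⁴)] = 16×5.7400×10^7/(π×265.0×0.7160) = 1.541×10^6 mm³.
d_o = 115.5 mm.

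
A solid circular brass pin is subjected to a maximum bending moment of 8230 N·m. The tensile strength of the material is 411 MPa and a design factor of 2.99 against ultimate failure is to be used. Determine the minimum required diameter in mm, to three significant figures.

σ_allow = 411/2.99 = 137.5 MPa.
For a solid circular section σ = 32M/(πd³), so d³ = 32M/(π σ_allow) = 32×8230000/(π×137.5) = 609900 mm³.
d = 84.80 mm.

d = 84.8 mm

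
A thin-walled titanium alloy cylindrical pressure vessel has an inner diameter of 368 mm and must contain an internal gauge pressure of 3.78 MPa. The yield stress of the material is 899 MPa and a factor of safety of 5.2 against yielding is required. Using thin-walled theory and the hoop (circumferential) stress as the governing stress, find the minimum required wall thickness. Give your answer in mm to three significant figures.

t = 4.02 mm

σ_allow = 899/5.2 = 172.9 MPa.
Hoop stress σ_h = pD/(2t), so t = pD/(2σ_allow) = 3.78×368/(2×172.9) = 4.023 mm.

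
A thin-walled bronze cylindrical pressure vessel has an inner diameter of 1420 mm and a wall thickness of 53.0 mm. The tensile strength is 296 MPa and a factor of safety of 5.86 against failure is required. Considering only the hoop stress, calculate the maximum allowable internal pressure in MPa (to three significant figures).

p_allow = 3.77 MPa

σ_allow = 296/5.86 = 50.51 MPa.
σ_h = pD/(2t) → p_allow = 2σ_allow t/D = 2×50.51×53.0/1420 = 3.771 MPa.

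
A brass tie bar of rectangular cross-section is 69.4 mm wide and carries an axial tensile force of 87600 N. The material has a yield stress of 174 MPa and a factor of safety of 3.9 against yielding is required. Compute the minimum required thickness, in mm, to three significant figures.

σ_allow = 174/3.9 = 44.62 MPa.
Required area A = F/σ_allow = 87600/44.62 = 1963 mm².
t = A/w = 1963/69.4 = 28.29 mm.

t = 28.3 mm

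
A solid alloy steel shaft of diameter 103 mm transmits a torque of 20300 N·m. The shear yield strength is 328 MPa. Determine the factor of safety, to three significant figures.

τ = 16T/(πd³) = 16×2.0300×10^7/(π×103³) = 94.61 MPa.
n = τ_limit/τ = 328/94.61 = 3.467.

n = 3.47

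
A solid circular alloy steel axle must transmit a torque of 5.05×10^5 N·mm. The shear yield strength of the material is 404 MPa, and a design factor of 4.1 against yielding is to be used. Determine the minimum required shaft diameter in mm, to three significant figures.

Allowable shear stress τ_allow = 404/4.1 = 98.54 MPa.
For a solid shaft τ = 16T/(πd³), so d³ = 16T/(π τ_allow) = 16×505000/(π×98.54) = 26100 mm³.
d = (26100)^(1/3) = 29.66 mm.

d = 29.7 mm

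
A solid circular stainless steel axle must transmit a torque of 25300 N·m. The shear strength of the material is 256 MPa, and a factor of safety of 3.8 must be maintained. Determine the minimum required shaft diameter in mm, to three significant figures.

Allowable shear stress τ_allow = 256/3.8 = 67.37 MPa.
For a solid shaft τ = 16T/(πd³), so d³ = 16T/(π τ_allow) = 16×2.5300×10^7/(π×67.37) = 1.913×10^6 mm³.
d = (1.913×10^6)^(1/3) = 124.1 mm.

d = 124 mm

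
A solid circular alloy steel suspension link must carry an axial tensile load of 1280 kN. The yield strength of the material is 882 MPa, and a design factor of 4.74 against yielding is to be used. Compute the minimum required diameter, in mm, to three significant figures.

d = 93.6 mm

Allowable stress σ_allow = 882/4.74 = 186.1 MPa.
Required area A = F/σ_allow = 1280000/186.1 = 6879 mm².
A = πd²/4 → d = √(4A/π) = 93.59 mm.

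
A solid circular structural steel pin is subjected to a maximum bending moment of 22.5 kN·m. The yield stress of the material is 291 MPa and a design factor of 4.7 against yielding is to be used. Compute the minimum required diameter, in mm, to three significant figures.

d = 155 mm

σ_allow = 291/4.7 = 61.91 MPa.
For a solid circular section σ = 32M/(πd³), so d³ = 32M/(π σ_allow) = 32×2.2500×10^7/(π×61.91) = 3.702×10^6 mm³.
d = 154.7 mm.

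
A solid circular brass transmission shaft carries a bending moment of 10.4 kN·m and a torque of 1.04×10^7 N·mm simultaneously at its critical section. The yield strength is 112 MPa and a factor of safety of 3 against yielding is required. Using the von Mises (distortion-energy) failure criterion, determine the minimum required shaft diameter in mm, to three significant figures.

d = 155 mm

σ_allow = σ_y/n = 112/3 = 37.33 MPa.
For a solid shaft σ_b = 32M/(πd³) and τ = 16T/(πd³), so the von Mises stress is σ' = (16/πd³)·√(4M²+3T²).
√(4M²+3T²) = √(4×(1.040×10^7)² + 3×(1.040×10^7)²) = 2.752×10^7 N·mm.
d³ = 16×2.752×10^7/(π×37.33) = 3.754×10^6 mm³.
d = 155.4 mm.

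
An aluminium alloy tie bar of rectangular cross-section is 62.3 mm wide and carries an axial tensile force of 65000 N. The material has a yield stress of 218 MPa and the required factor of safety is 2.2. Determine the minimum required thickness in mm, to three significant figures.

t = 10.5 mm

σ_allow = 218/2.2 = 99.09 MPa.
Required area A = F/σ_allow = 65000/99.09 = 656.0 mm².
t = A/w = 656.0/62.3 = 10.53 mm.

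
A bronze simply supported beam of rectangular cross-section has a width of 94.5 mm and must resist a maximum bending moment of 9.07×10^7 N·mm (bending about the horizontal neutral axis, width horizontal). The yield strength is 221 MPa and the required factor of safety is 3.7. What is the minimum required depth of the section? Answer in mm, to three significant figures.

σ_allow = 221/3.7 = 59.73 MPa.
For a rectangular section σ = 6M/(bh²), so h² = 6M/(b σ_allow) = 6×9.0700×10^7/(94.5×59.73) = 96410 mm².
h = 310.5 mm.

h = 311 mm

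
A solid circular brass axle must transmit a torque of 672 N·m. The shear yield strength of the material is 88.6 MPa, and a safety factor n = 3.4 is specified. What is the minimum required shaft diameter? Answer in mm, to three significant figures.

Allowable shear stress τ_allow = 88.6/3.4 = 26.06 MPa.
For a solid shaft τ = 16T/(πd³), so d³ = 16T/(π τ_allow) = 16×672000/(π×26.06) = 131300 mm³.
d = (131300)^(1/3) = 50.83 mm.

d = 50.8 mm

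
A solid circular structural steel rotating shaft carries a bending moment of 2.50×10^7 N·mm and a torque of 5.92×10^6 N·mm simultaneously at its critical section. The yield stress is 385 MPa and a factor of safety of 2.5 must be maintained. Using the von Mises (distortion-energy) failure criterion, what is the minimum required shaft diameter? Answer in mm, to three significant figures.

σ_allow = σ_y/n = 385/2.5 = 154.0 MPa.
For a solid shaft σ_b = 32M/(πd³) and τ = 16T/(πd³), so the von Mises stress is σ' = (16/πd³)·√(4M²+3T²).
√(4M²+3T²) = √(4×(2.500×10^7)² + 3×(5.920×10^6)²) = 5.104×10^7 N·mm.
d³ = 16×5.104×10^7/(π×154.0) = 1.688×10^6 mm³.
d = 119.1 mm.

d = 119 mm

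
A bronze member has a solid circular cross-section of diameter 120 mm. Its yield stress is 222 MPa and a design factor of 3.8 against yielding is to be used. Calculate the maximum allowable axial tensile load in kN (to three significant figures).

F_allow = 661 kN

σ_allow = 222/3.8 = 58.42 MPa.
A = πd²/4 = π×120²/4 = 11310 mm².
F_allow = σ_allow × A = 58.42×11310 = 660700 N.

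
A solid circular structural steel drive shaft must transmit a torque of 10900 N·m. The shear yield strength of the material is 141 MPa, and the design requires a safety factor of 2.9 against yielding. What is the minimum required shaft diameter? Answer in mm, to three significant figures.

Allowable shear stress τ_allow = 141/2.9 = 48.62 MPa.
For a solid shaft τ = 16T/(πd³), so d³ = 16T/(π τ_allow) = 16×1.0900×10^7/(π×48.62) = 1.142×10^6 mm³.
d = (1.142×10^6)^(1/3) = 104.5 mm.

d = 105 mm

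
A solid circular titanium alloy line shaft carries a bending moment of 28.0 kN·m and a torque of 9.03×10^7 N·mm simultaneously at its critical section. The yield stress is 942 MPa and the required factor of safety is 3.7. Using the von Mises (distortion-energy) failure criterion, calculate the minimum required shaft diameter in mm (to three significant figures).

d = 149 mm

σ_allow = σ_y/n = 942/3.7 = 254.6 MPa.
For a solid shaft σ_b = 32M/(πd³) and τ = 16T/(πd³), so the von Mises stress is σ' = (16/πd³)·√(4M²+3T²).
√(4M²+3T²) = √(4×(2.800×10^7)² + 3×(9.030×10^7)²) = 1.661×10^8 N·mm.
d³ = 16×1.661×10^8/(π×254.6) = 3.323×10^6 mm³.
d = 149.2 mm.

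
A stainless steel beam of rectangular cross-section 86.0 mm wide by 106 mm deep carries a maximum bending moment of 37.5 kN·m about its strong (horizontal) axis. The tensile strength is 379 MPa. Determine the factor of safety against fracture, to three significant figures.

n = 1.63

Section modulus S = bh²/6 = 86.0×106²/6 = 161000 mm³.
σ = M/S = 3.7500×10^7/161000 = 232.8 MPa.
n = 379/232.8 = 1.628.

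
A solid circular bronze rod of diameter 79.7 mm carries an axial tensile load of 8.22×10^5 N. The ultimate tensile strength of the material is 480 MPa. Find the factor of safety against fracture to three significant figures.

n = 2.91

A = πd²/4 = 4989 mm².
σ = F/A = 822000/4989 = 164.8 MPa.
n = 480/164.8 = 2.913.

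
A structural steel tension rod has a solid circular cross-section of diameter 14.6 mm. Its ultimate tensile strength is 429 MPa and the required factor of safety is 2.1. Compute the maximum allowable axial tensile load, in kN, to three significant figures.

σ_allow = 429/2.1 = 204.3 MPa.
A = πd²/4 = π×14.6²/4 = 167.4 mm².
F_allow = σ_allow × A = 204.3×167.4 = 34200 N.

F_allow = 34.2 kN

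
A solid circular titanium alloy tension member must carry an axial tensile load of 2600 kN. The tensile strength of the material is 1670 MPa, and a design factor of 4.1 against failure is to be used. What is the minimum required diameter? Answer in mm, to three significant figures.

d = 90.2 mm

Allowable stress σ_allow = 1670/4.1 = 407.3 MPa.
Required area A = F/σ_allow = 2600000/407.3 = 6383 mm².
A = πd²/4 → d = √(4A/π) = 90.15 mm.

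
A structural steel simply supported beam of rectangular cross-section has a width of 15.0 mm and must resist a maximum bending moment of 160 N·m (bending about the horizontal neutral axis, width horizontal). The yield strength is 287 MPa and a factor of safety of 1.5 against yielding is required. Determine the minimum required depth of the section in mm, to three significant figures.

σ_allow = 287/1.5 = 191.3 MPa.
For a rectangular section σ = 6M/(bh²), so h² = 6M/(b σ_allow) = 6×160000/(15.0×191.3) = 334.5 mm².
h = 18.29 mm.

h = 18.3 mm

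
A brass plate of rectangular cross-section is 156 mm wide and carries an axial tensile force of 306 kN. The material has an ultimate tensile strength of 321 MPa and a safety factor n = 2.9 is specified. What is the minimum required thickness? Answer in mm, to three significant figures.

t = 17.7 mm

σ_allow = 321/2.9 = 110.7 MPa.
Required area A = F/σ_allow = 306000/110.7 = 2764 mm².
t = A/w = 2764/156 = 17.72 mm.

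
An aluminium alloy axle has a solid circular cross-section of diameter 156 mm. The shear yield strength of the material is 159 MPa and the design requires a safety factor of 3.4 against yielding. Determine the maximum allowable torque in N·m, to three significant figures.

τ_allow = 159/3.4 = 46.76 MPa.
For a solid shaft T_allow = τ_allow·πd³/16; πd³/16 = π×156³/16 = 745400 mm³.
T_allow = 46.76×745400 = 3.486×10^7 N·mm = 34860 N·m.

T_allow = 34900 N·m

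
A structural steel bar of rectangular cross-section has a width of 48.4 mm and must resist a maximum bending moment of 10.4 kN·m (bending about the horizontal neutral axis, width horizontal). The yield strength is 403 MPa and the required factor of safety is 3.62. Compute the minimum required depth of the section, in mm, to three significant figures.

σ_allow = 403/3.62 = 111.3 MPa.
For a rectangular section σ = 6M/(bh²), so h² = 6M/(b σ_allow) = 6×1.0400×10^7/(48.4×111.3) = 11580 mm².
h = 107.6 mm.

h = 108 mm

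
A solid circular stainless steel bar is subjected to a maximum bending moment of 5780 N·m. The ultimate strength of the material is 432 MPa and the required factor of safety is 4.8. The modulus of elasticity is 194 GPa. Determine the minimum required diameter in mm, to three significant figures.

d = 86.8 mm

σ_allow = 432/4.8 = 90.00 MPa.
For a solid circular section σ = 32M/(πd³), so d³ = 32M/(π σ_allow) = 32×5780000/(π×90.00) = 654200 mm³.
d = 86.81 mm.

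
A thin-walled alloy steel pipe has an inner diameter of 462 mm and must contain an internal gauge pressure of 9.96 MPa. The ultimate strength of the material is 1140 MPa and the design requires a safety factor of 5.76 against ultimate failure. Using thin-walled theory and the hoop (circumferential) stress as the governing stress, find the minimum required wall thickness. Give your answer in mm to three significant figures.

t = 11.6 mm

σ_allow = 1140/5.76 = 197.9 MPa.
Hoop stress σ_h = pD/(2t), so t = pD/(2σ_allow) = 9.96×462/(2×197.9) = 11.62 mm.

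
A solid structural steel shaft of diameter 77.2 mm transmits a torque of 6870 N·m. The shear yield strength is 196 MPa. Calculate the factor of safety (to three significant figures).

τ = 16T/(πd³) = 16×6870000/(π×77.2³) = 76.05 MPa.
n = τ_limit/τ = 196/76.05 = 2.577.

n = 2.58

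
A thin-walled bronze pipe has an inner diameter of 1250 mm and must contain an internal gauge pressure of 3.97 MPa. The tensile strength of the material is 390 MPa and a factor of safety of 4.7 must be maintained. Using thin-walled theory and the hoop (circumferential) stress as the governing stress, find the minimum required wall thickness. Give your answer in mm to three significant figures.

t = 29.9 mm

σ_allow = 390/4.7 = 82.98 MPa.
Hoop stress σ_h = pD/(2t), so t = pD/(2σ_allow) = 3.97×1250/(2×82.98) = 29.90 mm.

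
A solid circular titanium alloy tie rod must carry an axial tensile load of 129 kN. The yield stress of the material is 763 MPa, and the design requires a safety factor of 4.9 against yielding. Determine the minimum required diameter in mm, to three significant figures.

d = 32.5 mm

Allowable stress σ_allow = 763/4.9 = 155.7 MPa.
Required area A = F/σ_allow = 129000/155.7 = 828.4 mm².
A = πd²/4 → d = √(4A/π) = 32.48 mm.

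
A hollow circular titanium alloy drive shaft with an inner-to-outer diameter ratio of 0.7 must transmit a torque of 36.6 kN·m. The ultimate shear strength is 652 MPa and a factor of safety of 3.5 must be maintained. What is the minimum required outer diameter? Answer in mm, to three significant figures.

τ_allow = 652/3.5 = 186.3 MPa.
For a hollow shaft τ = 16T/[πd_o³(1−k⁴)] with k = 0.7, so 1−k⁴ = 0.7599.
d_o³ = 16T/[π τ_allow (1−k⁴)] = 16×3.6600×10^7/(π×186.3×0.7599) = 1.317×10^6 mm³.
d_o = 109.6 mm.

d_o = 110 mm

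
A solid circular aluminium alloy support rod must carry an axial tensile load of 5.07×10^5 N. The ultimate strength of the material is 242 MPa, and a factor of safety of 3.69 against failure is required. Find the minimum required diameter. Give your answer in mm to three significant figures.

d = 99.2 mm

Allowable stress σ_allow = 242/3.69 = 65.58 MPa.
Required area A = F/σ_allow = 507000/65.58 = 7731 mm².
A = πd²/4 → d = √(4A/π) = 99.21 mm.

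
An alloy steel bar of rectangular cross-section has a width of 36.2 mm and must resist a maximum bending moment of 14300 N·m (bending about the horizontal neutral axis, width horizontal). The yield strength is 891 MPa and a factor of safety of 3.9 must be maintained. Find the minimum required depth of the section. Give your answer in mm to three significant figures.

h = 102 mm

σ_allow = 891/3.9 = 228.5 MPa.
For a rectangular section σ = 6M/(bh²), so h² = 6M/(b σ_allow) = 6×1.4300×10^7/(36.2×228.5) = 10370 mm².
h = 101.9 mm.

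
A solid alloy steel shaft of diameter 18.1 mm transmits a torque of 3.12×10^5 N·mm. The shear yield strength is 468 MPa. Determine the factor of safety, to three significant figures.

τ = 16T/(πd³) = 16×312000/(π×18.1³) = 268.0 MPa.
n = τ_limit/τ = 468/268.0 = 1.746.

n = 1.75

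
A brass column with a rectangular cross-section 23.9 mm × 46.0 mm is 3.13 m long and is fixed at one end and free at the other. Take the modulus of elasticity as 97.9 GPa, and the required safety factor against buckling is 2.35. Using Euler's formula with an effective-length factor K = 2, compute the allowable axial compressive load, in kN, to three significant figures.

Buckling occurs about the weak axis: I_min = h·b³/12 = 46.0×23.9³/12 = 52330 mm⁴ (b = 23.9 mm is the smaller dimension).
Effective length L_e = KL = 2×3.13 m = 6260 mm.
Euler critical load P_cr = π²EI/L_e² = π²×97900×52330/6260² = 1290 N.
P_allow = P_cr/n = 1290/2.35 = 549.1 N.

P_allow = 0.549 kN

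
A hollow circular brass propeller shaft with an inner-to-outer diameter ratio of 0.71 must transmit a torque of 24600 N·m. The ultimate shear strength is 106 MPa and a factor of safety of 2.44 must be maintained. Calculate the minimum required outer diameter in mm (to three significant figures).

τ_allow = 106/2.44 = 43.44 MPa.
For a hollow shaft τ = 16T/[πd_o³(1−k⁴)] with k = 0.71, so 1−k⁴ = 0.7459.
d_o³ = 16T/[π τ_allow (1−k⁴)] = 16×2.4600×10^7/(π×43.44×0.7459) = 3.867×10^6 mm³.
d_o = 157.0 mm.

d_o = 157 mm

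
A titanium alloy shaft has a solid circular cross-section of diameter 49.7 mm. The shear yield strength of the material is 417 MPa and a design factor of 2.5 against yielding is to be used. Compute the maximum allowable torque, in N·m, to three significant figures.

T_allow = 4020 N·m

τ_allow = 417/2.5 = 166.8 MPa.
For a solid shaft T_allow = τ_allow·πd³/16; πd³/16 = π×49.7³/16 = 24100 mm³.
T_allow = 166.8×24100 = 4.021×10^6 N·mm = 4021 N·m.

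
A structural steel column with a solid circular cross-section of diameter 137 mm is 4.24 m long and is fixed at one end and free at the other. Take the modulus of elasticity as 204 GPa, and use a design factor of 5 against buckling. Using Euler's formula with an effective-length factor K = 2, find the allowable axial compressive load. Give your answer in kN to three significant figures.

P_allow = 96.8 kN

I = πd⁴/64 = π×137⁴/64 = 1.729×10^7 mm⁴.
Effective length L_e = KL = 2×4.24 m = 8480 mm.
Euler critical load P_cr = π²EI/L_e² = π²×204000×1.729×10^7/8480² = 484200 N.
P_allow = P_cr/n = 484200/5 = 96830 N.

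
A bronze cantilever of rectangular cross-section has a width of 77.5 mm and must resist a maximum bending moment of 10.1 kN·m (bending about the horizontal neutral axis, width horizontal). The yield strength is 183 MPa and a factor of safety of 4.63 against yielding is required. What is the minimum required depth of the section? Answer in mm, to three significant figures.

h = 141 mm

σ_allow = 183/4.63 = 39.52 MPa.
For a rectangular section σ = 6M/(bh²), so h² = 6M/(b σ_allow) = 6×1.0100×10^7/(77.5×39.52) = 19780 mm².
h = 140.7 mm.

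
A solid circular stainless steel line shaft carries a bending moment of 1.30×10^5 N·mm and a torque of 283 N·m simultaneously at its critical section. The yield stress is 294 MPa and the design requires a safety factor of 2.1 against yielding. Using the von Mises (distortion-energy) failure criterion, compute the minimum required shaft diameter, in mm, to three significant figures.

d = 27.2 mm

σ_allow = σ_y/n = 294/2.1 = 140.0 MPa.
For a solid shaft σ_b = 32M/(πd³) and τ = 16T/(πd³), so the von Mises stress is σ' = (16/πd³)·√(4M²+3T²).
√(4M²+3T²) = √(4×(130000)² + 3×(283000)²) = 554900 N·mm.
d³ = 16×554900/(π×140.0) = 20180 mm³.
d = 27.23 mm.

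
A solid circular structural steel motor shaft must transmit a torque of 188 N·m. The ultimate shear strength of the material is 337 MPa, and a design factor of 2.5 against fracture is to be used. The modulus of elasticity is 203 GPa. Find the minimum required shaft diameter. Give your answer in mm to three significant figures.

Allowable shear stress τ_allow = 337/2.5 = 134.8 MPa.
For a solid shaft τ = 16T/(πd³), so d³ = 16T/(π τ_allow) = 16×188000/(π×134.8) = 7103 mm³.
d = (7103)^(1/3) = 19.22 mm.

d = 19.2 mm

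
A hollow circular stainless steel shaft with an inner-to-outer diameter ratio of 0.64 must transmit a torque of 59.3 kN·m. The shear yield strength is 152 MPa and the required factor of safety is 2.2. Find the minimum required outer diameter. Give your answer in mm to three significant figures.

τ_allow = 152/2.2 = 69.09 MPa.
For a hollow shaft τ = 16T/[πd_o³(1−k⁴)] with k = 0.64, so 1−k⁴ = 0.8322.
d_o³ = 16T/[π τ_allow (1−k⁴)] = 16×5.9300×10^7/(π×69.09×0.8322) = 5.252×10^6 mm³.
d_o = 173.8 mm.

d_o = 174 mm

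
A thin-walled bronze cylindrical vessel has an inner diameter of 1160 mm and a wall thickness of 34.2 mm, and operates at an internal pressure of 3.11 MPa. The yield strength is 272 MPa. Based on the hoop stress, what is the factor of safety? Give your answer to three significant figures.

n = 5.16

σ_h = pD/(2t) = 3.11×1160/(2×34.2) = 52.74 MPa.
n = 272/52.74 = 5.157.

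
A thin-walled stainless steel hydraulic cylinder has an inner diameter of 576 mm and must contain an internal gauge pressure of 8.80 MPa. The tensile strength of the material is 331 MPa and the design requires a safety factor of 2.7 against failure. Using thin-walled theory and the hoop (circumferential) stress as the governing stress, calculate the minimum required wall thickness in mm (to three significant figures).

t = 20.7 mm

σ_allow = 331/2.7 = 122.6 MPa.
Hoop stress σ_h = pD/(2t), so t = pD/(2σ_allow) = 8.80×576/(2×122.6) = 20.67 mm.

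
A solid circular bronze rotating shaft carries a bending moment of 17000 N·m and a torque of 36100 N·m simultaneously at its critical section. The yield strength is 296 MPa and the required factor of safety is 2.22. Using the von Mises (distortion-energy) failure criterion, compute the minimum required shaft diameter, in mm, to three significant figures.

d = 140 mm

σ_allow = σ_y/n = 296/2.22 = 133.3 MPa.
For a solid shaft σ_b = 32M/(πd³) and τ = 16T/(πd³), so the von Mises stress is σ' = (16/πd³)·√(4M²+3T²).
√(4M²+3T²) = √(4×(1.700×10^7)² + 3×(3.610×10^7)²) = 7.117×10^7 N·mm.
d³ = 16×7.117×10^7/(π×133.3) = 2.719×10^6 mm³.
d = 139.6 mm.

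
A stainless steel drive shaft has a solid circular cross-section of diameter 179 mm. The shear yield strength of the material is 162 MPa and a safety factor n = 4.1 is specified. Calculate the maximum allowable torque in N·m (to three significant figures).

T_allow = 44500 N·m

τ_allow = 162/4.1 = 39.51 MPa.
For a solid shaft T_allow = τ_allow·πd³/16; πd³/16 = π×179³/16 = 1.126×10^6 mm³.
T_allow = 39.51×1.126×10^6 = 4.450×10^7 N·mm = 44500 N·m.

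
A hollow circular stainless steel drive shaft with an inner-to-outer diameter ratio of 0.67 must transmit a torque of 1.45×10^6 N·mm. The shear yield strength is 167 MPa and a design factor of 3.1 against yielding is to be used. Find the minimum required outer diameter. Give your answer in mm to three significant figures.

d_o = 55.6 mm

τ_allow = 167/3.1 = 53.87 MPa.
For a hollow shaft τ = 16T/[πd_o³(1−k⁴)] with k = 0.67, so 1−k⁴ = 0.7985.
d_o³ = 16T/[π τ_allow (1−k⁴)] = 16×1450000/(π×53.87×0.7985) = 171700 mm³.
d_o = 55.58 mm.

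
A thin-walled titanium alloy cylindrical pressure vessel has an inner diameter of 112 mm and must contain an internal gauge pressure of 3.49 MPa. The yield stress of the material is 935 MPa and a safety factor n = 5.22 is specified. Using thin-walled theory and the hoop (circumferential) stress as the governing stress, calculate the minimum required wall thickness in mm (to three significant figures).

σ_allow = 935/5.22 = 179.1 MPa.
Hoop stress σ_h = pD/(2t), so t = pD/(2σ_allow) = 3.49×112/(2×179.1) = 1.091 mm.

t = 1.09 mm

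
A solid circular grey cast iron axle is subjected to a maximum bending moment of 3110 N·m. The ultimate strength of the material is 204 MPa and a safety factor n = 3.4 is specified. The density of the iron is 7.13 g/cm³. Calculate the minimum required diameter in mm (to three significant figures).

σ_allow = 204/3.4 = 60.00 MPa.
For a solid circular section σ = 32M/(πd³), so d³ = 32M/(π σ_allow) = 32×3110000/(π×60.00) = 528000 mm³.
d = 80.82 mm.

d = 80.8 mm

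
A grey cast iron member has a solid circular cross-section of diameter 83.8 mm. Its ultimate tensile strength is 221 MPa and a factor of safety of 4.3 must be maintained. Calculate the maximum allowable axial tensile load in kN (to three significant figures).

σ_allow = 221/4.3 = 51.40 MPa.
A = πd²/4 = π×83.8²/4 = 5515 mm².
F_allow = σ_allow × A = 51.40×5515 = 283500 N.

F_allow = 283 kN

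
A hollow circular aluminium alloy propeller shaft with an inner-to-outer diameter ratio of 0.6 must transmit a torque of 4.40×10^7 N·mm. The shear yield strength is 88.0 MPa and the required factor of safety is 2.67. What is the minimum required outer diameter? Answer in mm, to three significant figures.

d_o = 198 mm

τ_allow = 88.0/2.67 = 32.96 MPa.
For a hollow shaft τ = 16T/[πd_o³(1−k⁴)] with k = 0.6, so 1−k⁴ = 0.8704.
d_o³ = 16T/[π τ_allow (1−k⁴)] = 16×4.4000×10^7/(π×32.96×0.8704) = 7.811×10^6 mm³.
d_o = 198.4 mm.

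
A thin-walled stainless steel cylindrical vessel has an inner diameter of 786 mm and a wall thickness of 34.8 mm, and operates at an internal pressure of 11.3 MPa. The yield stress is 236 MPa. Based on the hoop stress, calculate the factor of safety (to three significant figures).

n = 1.85

σ_h = pD/(2t) = 11.3×786/(2×34.8) = 127.6 MPa.
n = 236/127.6 = 1.849.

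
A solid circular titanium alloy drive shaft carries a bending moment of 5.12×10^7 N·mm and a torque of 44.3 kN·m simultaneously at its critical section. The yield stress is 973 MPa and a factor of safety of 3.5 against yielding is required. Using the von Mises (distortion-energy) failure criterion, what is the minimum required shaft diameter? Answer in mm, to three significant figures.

σ_allow = σ_y/n = 973/3.5 = 278.0 MPa.
For a solid shaft σ_b = 32M/(πd³) and τ = 16T/(πd³), so the von Mises stress is σ' = (16/πd³)·√(4M²+3T²).
√(4M²+3T²) = √(4×(5.120×10^7)² + 3×(4.430×10^7)²) = 1.280×10^8 N·mm.
d³ = 16×1.280×10^8/(π×278.0) = 2.344×10^6 mm³.
d = 132.8 mm.

d = 133 mm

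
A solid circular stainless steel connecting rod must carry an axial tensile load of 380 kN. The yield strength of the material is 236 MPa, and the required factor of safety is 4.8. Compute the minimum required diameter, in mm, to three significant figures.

d = 99.2 mm

Allowable stress σ_allow = 236/4.8 = 49.17 MPa.
Required area A = F/σ_allow = 380000/49.17 = 7729 mm².
A = πd²/4 → d = √(4A/π) = 99.20 mm.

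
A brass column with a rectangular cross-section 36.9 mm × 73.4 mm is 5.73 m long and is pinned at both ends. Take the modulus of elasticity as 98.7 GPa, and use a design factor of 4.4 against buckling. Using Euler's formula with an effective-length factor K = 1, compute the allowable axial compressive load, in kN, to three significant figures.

Buckling occurs about the weak axis: I_min = h·b³/12 = 73.4×36.9³/12 = 307300 mm⁴ (b = 36.9 mm is the smaller dimension).
Effective length L_e = KL = 1×5.73 m = 5730 mm.
Euler critical load P_cr = π²EI/L_e² = π²×98700×307300/5730² = 9118 N.
P_allow = P_cr/n = 9118/4.4 = 2072 N.

P_allow = 2.07 kN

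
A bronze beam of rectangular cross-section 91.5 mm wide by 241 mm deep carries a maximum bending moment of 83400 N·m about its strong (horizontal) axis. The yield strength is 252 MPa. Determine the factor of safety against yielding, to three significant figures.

Section modulus S = bh²/6 = 91.5×241²/6 = 885700 mm³.
σ = M/S = 8.3400×10^7/885700 = 94.16 MPa.
n = 252/94.16 = 2.676.

n = 2.68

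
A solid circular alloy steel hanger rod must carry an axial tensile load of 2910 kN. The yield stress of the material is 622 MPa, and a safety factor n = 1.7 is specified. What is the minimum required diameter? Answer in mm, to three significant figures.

Allowable stress σ_allow = 622/1.7 = 365.9 MPa.
Required area A = F/σ_allow = 2910000/365.9 = 7953 mm².
A = πd²/4 → d = √(4A/π) = 100.6 mm.

d = 101 mm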